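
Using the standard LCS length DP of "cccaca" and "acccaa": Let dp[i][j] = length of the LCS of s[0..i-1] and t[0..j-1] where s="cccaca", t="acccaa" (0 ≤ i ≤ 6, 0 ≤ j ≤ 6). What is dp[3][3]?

2

   ''  a  c  c  c  a  a
''  0  0  0  0  0  0  0
 c  0  0  1  1  1  1  1
 c  0  0  1  2  2  2  2
 c  0  0  1  2  3  3  3
 a  0  1  1  2  3  4  4
 c  0  1  2  2  3  4  4
 a  0  1  2  2  3  4  5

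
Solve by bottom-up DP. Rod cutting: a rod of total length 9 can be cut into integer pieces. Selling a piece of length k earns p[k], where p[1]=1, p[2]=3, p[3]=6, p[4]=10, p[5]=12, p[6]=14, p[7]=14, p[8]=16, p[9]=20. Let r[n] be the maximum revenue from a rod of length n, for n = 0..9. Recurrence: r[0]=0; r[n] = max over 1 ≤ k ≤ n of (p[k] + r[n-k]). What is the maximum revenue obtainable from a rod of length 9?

   n    0    1    2    3    4    5    6    7    8    9
r[n]    0    1    3    6   10   12   14   16   20   22

22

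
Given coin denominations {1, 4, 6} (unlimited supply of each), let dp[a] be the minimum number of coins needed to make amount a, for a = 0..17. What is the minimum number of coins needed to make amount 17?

 a  0  1  2  3  4  5  6  7  8  9 10 11 12 13 14 15 16 17
dp  0  1  2  3  1  2  1  2  2  3  2  3  2  3  3  4  3  4

4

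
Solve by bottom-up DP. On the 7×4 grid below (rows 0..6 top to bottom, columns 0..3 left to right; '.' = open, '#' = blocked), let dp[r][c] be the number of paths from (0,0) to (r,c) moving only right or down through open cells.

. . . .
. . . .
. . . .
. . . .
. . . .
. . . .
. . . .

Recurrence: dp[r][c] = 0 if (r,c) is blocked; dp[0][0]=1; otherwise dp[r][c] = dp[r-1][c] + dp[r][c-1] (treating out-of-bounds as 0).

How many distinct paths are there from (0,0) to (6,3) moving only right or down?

r\c   0   1   2   3
  0   1   1   1   1
  1   1   2   3   4
  2   1   3   6  10
  3   1   4  10  20
  4   1   5  15  35
  5   1   6  21  56
  6   1   7  28  84

84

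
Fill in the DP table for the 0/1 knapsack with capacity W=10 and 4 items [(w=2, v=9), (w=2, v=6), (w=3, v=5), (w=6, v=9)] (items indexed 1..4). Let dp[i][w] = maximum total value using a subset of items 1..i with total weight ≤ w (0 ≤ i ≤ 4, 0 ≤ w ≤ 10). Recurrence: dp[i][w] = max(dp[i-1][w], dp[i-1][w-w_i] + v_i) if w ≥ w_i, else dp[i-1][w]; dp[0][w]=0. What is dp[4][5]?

i\w   0   1   2   3   4   5   6   7   8   9  10
  0   0   0   0   0   0   0   0   0   0   0   0
  1   0   0   9   9   9   9   9   9   9   9   9
  2   0   0   9   9  15  15  15  15  15  15  15
  3   0   0   9   9  15  15  15  20  20  20  20
  4   0   0   9   9  15  15  15  20  20  20  24

15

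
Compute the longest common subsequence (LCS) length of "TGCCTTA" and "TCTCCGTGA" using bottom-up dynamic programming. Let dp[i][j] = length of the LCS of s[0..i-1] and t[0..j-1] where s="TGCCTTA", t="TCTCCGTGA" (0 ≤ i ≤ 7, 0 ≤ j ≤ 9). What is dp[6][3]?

   ''  T  C  T  C  C  G  T  G  A
''  0  0  0  0  0  0  0  0  0  0
 T  0  1  1  1  1  1  1  1  1  1
 G  0  1  1  1  1  1  2  2  2  2
 C  0  1  2  2  2  2  2  2  2  2
 C  0  1  2  2  3  3  3  3  3  3
 T  0  1  2  3  3  3  3  4  4  4
 T  0  1  2  3  3  3  3  4  4  4
 A  0  1  2  3  3  3  3  4  4  5

3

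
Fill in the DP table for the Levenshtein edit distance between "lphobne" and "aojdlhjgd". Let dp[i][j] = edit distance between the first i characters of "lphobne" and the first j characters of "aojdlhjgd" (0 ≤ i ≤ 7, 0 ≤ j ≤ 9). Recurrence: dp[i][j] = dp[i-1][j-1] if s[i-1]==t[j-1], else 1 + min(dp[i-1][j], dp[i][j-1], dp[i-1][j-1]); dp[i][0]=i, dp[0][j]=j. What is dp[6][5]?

   ''  a  o  j  d  l  h  j  g  d
''  0  1  2  3  4  5  6  7  8  9
 l  1  1  2  3  4  4  5  6  7  8
 p  2  2  2  3  4  5  5  6  7  8
 h  3  3  3  3  4  5  5  6  7  8
 o  4  4  3  4  4  5  6  6  7  8
 b  5  5  4  4  5  5  6  7  7  8
 n  6  6  5  5  5  6  6  7  8  8
 e  7  7  6  6  6  6  7  7  8  9

6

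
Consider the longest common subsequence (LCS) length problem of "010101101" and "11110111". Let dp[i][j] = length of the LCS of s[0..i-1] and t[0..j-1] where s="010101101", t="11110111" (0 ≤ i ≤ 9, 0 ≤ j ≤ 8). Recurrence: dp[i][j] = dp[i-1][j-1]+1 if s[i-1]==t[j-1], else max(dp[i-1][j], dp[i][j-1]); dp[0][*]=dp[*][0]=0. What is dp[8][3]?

3

   ''  1  1  1  1  0  1  1  1
''  0  0  0  0  0  0  0  0  0
 0  0  0  0  0  0  1  1  1  1
 1  0  1  1  1  1  1  2  2  2
 0  0  1  1  1  1  2  2  2  2
 1  0  1  2  2  2  2  3  3  3
 0  0  1  2  2  2  3  3  3  3
 1  0  1  2  3  3  3  4  4  4
 1  0  1  2  3  4  4  4  5  5
 0  0  1  2  3  4  5  5  5  5
 1  0  1  2  3  4  5  6  6  6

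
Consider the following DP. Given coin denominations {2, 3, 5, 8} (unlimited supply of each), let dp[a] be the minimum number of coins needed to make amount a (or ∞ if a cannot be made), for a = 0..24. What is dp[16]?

2

 a  0  1  2  3  4  5  6  7  8  9 10 11 12 13 14 15 16 17 18 19 20 21 22 23 24
dp  0  -  1  1  2  1  2  2  1  3  2  2  3  2  3  3  2  4  3  3  4  3  4  4  3
(- denotes ∞ / unreachable)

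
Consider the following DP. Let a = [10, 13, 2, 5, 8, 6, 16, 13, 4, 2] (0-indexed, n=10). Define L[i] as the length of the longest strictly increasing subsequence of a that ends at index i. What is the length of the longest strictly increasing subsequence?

4

   i    0    1    2    3    4    5    6    7    8    9
a[i]   10   13    2    5    8    6   16   13    4    2
L[i]    1    2    1    2    3    3    4    4    2    1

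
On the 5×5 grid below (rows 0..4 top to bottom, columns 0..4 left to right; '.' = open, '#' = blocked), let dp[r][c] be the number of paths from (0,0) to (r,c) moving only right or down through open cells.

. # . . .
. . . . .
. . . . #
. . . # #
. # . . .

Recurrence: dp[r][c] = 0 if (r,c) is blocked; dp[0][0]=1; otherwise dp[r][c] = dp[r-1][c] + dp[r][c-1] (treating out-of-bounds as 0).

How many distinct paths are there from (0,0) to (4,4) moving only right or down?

r\c   0   1   2   3   4
  0   1   0   0   0   0
  1   1   1   1   1   1
  2   1   2   3   4   0
  3   1   3   6   0   0
  4   1   0   6   6   6

6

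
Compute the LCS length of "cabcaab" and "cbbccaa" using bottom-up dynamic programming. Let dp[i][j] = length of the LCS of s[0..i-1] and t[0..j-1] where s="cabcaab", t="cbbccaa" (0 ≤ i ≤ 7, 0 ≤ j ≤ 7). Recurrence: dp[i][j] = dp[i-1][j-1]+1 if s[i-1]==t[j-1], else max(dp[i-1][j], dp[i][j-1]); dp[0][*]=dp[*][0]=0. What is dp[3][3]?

2

   ''  c  b  b  c  c  a  a
''  0  0  0  0  0  0  0  0
 c  0  1  1  1  1  1  1  1
 a  0  1  1  1  1  1  2  2
 b  0  1  2  2  2  2  2  2
 c  0  1  2  2  3  3  3  3
 a  0  1  2  2  3  3  4  4
 a  0  1  2  2  3  3  4  5
 b  0  1  2  3  3  3  4  5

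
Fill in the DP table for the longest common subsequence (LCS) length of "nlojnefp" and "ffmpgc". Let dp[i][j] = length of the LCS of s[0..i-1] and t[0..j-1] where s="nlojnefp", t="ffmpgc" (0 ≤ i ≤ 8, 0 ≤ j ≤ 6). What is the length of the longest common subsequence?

2

   ''  f  f  m  p  g  c
''  0  0  0  0  0  0  0
 n  0  0  0  0  0  0  0
 l  0  0  0  0  0  0  0
 o  0  0  0  0  0  0  0
 j  0  0  0  0  0  0  0
 n  0  0  0  0  0  0  0
 e  0  0  0  0  0  0  0
 f  0  1  1  1  1  1  1
 p  0  1  1  1  2  2  2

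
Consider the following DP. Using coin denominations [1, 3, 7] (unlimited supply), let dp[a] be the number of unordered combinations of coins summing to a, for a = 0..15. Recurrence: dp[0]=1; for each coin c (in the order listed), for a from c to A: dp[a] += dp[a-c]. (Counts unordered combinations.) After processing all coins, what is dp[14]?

9

after  coin     0     1     2     3     4     5     6     7     8     9    10    11    12    13    14    15
          1     1     1     1     1     1     1     1     1     1     1     1     1     1     1     1     1
          3     1     1     1     2     2     2     3     3     3     4     4     4     5     5     5     6
          7     1     1     1     2     2     2     3     4     4     5     6     6     7     8     9    10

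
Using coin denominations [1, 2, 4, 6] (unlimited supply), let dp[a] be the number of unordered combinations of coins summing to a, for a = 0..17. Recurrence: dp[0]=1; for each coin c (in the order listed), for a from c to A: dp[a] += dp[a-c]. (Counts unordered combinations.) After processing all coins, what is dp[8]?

after  coin     0     1     2     3     4     5     6     7     8     9    10    11    12    13    14    15    16    17
          1     1     1     1     1     1     1     1     1     1     1     1     1     1     1     1     1     1     1
          2     1     1     2     2     3     3     4     4     5     5     6     6     7     7     8     8     9     9
          4     1     1     2     2     4     4     6     6     9     9    12    12    16    16    20    20    25    25
          6     1     1     2     2     4     4     7     7    11    11    16    16    23    23    31    31    41    41

11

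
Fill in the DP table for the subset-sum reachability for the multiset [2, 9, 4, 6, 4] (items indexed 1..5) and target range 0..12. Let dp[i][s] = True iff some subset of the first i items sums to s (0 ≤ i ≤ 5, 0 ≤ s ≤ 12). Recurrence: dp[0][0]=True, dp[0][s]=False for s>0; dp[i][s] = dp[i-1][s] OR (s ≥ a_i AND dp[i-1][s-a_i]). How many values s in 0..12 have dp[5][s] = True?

9

i\s   0   1   2   3   4   5   6   7   8   9  10  11  12
  0   T   F   F   F   F   F   F   F   F   F   F   F   F
  1   T   F   T   F   F   F   F   F   F   F   F   F   F
  2   T   F   T   F   F   F   F   F   F   T   F   T   F
  3   T   F   T   F   T   F   T   F   F   T   F   T   F
  4   T   F   T   F   T   F   T   F   T   T   T   T   T
  5   T   F   T   F   T   F   T   F   T   T   T   T   T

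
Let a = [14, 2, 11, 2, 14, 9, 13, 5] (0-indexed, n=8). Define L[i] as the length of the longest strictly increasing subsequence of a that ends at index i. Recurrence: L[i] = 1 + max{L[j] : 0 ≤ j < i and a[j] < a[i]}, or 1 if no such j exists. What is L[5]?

2

   i    0    1    2    3    4    5    6    7
a[i]   14    2   11    2   14    9   13    5
L[i]    1    1    2    1    3    2    3    2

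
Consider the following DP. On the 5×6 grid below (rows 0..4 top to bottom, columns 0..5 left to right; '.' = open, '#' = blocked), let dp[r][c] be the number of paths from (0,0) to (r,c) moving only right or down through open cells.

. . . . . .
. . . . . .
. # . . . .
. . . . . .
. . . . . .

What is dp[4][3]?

17

r\c   0   1   2   3   4   5
  0   1   1   1   1   1   1
  1   1   2   3   4   5   6
  2   1   0   3   7  12  18
  3   1   1   4  11  23  41
  4   1   2   6  17  40  81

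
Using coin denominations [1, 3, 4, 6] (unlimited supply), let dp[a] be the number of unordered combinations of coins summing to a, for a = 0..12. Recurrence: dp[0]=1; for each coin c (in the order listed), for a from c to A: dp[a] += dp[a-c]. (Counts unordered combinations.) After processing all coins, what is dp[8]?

after  coin     0     1     2     3     4     5     6     7     8     9    10    11    12
          1     1     1     1     1     1     1     1     1     1     1     1     1     1
          3     1     1     1     2     2     2     3     3     3     4     4     4     5
          4     1     1     1     2     3     3     4     5     6     7     8     9    11
          6     1     1     1     2     3     3     5     6     7     9    11    12    16

7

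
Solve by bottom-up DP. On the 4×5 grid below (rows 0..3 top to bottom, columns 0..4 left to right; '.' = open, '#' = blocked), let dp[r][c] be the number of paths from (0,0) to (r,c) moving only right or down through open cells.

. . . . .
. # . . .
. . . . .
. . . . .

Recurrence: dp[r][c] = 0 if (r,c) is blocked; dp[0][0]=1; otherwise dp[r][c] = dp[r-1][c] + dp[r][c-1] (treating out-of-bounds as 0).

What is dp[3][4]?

15

r\c   0   1   2   3   4
  0   1   1   1   1   1
  1   1   0   1   2   3
  2   1   1   2   4   7
  3   1   2   4   8  15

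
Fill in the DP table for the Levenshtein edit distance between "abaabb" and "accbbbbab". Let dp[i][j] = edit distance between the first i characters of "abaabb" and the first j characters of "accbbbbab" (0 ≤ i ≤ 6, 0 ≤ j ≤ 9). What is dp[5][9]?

   ''  a  c  c  b  b  b  b  a  b
''  0  1  2  3  4  5  6  7  8  9
 a  1  0  1  2  3  4  5  6  7  8
 b  2  1  1  2  2  3  4  5  6  7
 a  3  2  2  2  3  3  4  5  5  6
 a  4  3  3  3  3  4  4  5  5  6
 b  5  4  4  4  3  3  4  4  5  5
 b  6  5  5  5  4  3  3  4  5  5

5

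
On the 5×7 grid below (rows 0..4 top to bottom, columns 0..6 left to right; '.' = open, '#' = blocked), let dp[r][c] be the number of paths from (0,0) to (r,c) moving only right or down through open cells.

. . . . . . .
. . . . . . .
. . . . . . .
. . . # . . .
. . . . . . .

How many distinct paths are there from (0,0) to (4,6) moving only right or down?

r\c   0   1   2   3   4   5   6
  0   1   1   1   1   1   1   1
  1   1   2   3   4   5   6   7
  2   1   3   6  10  15  21  28
  3   1   4  10   0  15  36  64
  4   1   5  15  15  30  66 130

130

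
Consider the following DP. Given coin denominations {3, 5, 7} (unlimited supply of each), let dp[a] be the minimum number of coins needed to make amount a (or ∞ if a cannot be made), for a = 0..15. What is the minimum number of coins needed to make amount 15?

3

 a  0  1  2  3  4  5  6  7  8  9 10 11 12 13 14 15
dp  0  -  -  1  -  1  2  1  2  3  2  3  2  3  2  3
(- denotes ∞ / unreachable)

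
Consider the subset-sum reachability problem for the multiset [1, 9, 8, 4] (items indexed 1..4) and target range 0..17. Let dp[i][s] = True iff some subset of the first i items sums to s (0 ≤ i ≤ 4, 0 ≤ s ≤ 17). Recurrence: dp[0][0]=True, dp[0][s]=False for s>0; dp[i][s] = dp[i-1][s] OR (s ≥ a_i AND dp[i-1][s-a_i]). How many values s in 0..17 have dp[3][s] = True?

i\s   0   1   2   3   4   5   6   7   8   9  10  11  12  13  14  15  16  17
  0   T   F   F   F   F   F   F   F   F   F   F   F   F   F   F   F   F   F
  1   T   T   F   F   F   F   F   F   F   F   F   F   F   F   F   F   F   F
  2   T   T   F   F   F   F   F   F   F   T   T   F   F   F   F   F   F   F
  3   T   T   F   F   F   F   F   F   T   T   T   F   F   F   F   F   F   T
  4   T   T   F   F   T   T   F   F   T   T   T   F   T   T   T   F   F   T

6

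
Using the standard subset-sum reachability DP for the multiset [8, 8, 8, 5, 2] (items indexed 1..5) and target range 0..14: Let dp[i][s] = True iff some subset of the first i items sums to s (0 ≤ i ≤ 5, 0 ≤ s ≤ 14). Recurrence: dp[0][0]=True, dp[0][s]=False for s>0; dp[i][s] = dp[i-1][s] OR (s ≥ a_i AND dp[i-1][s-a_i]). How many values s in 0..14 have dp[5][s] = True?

7

i\s   0   1   2   3   4   5   6   7   8   9  10  11  12  13  14
  0   T   F   F   F   F   F   F   F   F   F   F   F   F   F   F
  1   T   F   F   F   F   F   F   F   T   F   F   F   F   F   F
  2   T   F   F   F   F   F   F   F   T   F   F   F   F   F   F
  3   T   F   F   F   F   F   F   F   T   F   F   F   F   F   F
  4   T   F   F   F   F   T   F   F   T   F   F   F   F   T   F
  5   T   F   T   F   F   T   F   T   T   F   T   F   F   T   F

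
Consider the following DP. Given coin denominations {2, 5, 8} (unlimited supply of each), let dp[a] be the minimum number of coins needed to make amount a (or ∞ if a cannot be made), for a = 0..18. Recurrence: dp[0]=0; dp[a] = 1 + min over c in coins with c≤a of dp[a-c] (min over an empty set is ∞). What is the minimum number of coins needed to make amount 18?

3

 a  0  1  2  3  4  5  6  7  8  9 10 11 12 13 14 15 16 17 18
dp  0  -  1  -  2  1  3  2  1  3  2  4  3  2  4  3  2  4  3
(- denotes ∞ / unreachable)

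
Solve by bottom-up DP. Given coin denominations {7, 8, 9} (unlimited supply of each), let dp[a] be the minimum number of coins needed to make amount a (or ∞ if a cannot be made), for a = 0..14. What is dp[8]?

 a  0  1  2  3  4  5  6  7  8  9 10 11 12 13 14
dp  0  -  -  -  -  -  -  1  1  1  -  -  -  -  2
(- denotes ∞ / unreachable)

1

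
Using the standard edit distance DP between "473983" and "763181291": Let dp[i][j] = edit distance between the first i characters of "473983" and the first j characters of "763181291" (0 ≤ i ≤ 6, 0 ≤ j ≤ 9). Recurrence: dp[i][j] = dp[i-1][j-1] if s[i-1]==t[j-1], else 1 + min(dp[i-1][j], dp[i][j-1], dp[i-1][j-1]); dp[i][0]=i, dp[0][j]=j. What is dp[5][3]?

4

   ''  7  6  3  1  8  1  2  9  1
''  0  1  2  3  4  5  6  7  8  9
 4  1  1  2  3  4  5  6  7  8  9
 7  2  1  2  3  4  5  6  7  8  9
 3  3  2  2  2  3  4  5  6  7  8
 9  4  3  3  3  3  4  5  6  6  7
 8  5  4  4  4  4  3  4  5  6  7
 3  6  5  5  4  5  4  4  5  6  7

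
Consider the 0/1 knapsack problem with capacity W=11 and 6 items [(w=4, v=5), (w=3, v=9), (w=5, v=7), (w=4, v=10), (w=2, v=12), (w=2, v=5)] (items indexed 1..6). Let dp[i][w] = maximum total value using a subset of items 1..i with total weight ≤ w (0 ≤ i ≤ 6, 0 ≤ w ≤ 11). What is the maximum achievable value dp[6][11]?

i\w   0   1   2   3   4   5   6   7   8   9  10  11
  0   0   0   0   0   0   0   0   0   0   0   0   0
  1   0   0   0   0   5   5   5   5   5   5   5   5
  2   0   0   0   9   9   9   9  14  14  14  14  14
  3   0   0   0   9   9   9   9  14  16  16  16  16
  4   0   0   0   9  10  10  10  19  19  19  19  24
  5   0   0  12  12  12  21  22  22  22  31  31  31
  6   0   0  12  12  17  21  22  26  27  31  31  36

36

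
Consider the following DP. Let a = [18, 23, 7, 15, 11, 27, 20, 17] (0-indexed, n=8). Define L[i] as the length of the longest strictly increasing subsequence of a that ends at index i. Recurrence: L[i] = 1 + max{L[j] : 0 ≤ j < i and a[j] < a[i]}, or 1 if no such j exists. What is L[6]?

3

   i    0    1    2    3    4    5    6    7
a[i]   18   23    7   15   11   27   20   17
L[i]    1    2    1    2    2    3    3    3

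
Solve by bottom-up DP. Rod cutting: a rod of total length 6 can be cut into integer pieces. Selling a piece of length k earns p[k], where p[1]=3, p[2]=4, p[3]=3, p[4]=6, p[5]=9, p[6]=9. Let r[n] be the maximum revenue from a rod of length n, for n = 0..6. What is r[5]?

   n    0    1    2    3    4    5    6
r[n]    0    3    6    9   12   15   18

15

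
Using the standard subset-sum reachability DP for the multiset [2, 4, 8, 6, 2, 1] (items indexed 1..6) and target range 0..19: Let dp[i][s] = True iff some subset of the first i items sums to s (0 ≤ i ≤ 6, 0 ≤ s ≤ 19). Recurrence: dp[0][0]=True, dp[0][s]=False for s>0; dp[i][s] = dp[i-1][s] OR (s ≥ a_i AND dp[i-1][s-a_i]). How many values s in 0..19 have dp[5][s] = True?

10

i\s   0   1   2   3   4   5   6   7   8   9  10  11  12  13  14  15  16  17  18  19
  0   T   F   F   F   F   F   F   F   F   F   F   F   F   F   F   F   F   F   F   F
  1   T   F   T   F   F   F   F   F   F   F   F   F   F   F   F   F   F   F   F   F
  2   T   F   T   F   T   F   T   F   F   F   F   F   F   F   F   F   F   F   F   F
  3   T   F   T   F   T   F   T   F   T   F   T   F   T   F   T   F   F   F   F   F
  4   T   F   T   F   T   F   T   F   T   F   T   F   T   F   T   F   T   F   T   F
  5   T   F   T   F   T   F   T   F   T   F   T   F   T   F   T   F   T   F   T   F
  6   T   T   T   T   T   T   T   T   T   T   T   T   T   T   T   T   T   T   T   T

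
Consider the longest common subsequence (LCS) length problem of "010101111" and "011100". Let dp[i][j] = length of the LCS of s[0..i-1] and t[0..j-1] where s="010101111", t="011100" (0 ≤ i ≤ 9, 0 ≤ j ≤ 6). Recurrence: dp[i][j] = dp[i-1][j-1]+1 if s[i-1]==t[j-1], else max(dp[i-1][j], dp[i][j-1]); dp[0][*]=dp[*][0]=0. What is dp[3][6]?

3

   ''  0  1  1  1  0  0
''  0  0  0  0  0  0  0
 0  0  1  1  1  1  1  1
 1  0  1  2  2  2  2  2
 0  0  1  2  2  2  3  3
 1  0  1  2  3  3  3  3
 0  0  1  2  3  3  4  4
 1  0  1  2  3  4  4  4
 1  0  1  2  3  4  4  4
 1  0  1  2  3  4  4  4
 1  0  1  2  3  4  4  4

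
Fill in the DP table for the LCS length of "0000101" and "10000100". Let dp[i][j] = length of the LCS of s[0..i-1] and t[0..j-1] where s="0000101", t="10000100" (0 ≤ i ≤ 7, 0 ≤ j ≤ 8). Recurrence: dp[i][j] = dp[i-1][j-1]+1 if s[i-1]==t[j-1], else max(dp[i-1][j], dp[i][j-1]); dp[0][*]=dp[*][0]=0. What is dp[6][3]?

   ''  1  0  0  0  0  1  0  0
''  0  0  0  0  0  0  0  0  0
 0  0  0  1  1  1  1  1  1  1
 0  0  0  1  2  2  2  2  2  2
 0  0  0  1  2  3  3  3  3  3
 0  0  0  1  2  3  4  4  4  4
 1  0  1  1  2  3  4  5  5  5
 0  0  1  2  2  3  4  5  6  6
 1  0  1  2  2  3  4  5  6  6

2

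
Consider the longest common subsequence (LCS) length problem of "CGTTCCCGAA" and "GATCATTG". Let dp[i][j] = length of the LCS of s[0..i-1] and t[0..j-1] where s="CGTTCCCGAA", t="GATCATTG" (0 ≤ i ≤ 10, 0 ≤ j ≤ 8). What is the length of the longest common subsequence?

4

   ''  G  A  T  C  A  T  T  G
''  0  0  0  0  0  0  0  0  0
 C  0  0  0  0  1  1  1  1  1
 G  0  1  1  1  1  1  1  1  2
 T  0  1  1  2  2  2  2  2  2
 T  0  1  1  2  2  2  3  3  3
 C  0  1  1  2  3  3  3  3  3
 C  0  1  1  2  3  3  3  3  3
 C  0  1  1  2  3  3  3  3  3
 G  0  1  1  2  3  3  3  3  4
 A  0  1  2  2  3  4  4  4  4
 A  0  1  2  2  3  4  4  4  4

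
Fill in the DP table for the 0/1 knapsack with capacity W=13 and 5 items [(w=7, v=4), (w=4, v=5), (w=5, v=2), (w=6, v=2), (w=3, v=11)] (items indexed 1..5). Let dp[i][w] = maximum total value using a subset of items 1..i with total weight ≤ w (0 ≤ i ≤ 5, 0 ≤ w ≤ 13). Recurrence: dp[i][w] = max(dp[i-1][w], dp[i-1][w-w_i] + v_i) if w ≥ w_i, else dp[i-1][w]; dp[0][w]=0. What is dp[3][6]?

5

i\w   0   1   2   3   4   5   6   7   8   9  10  11  12  13
  0   0   0   0   0   0   0   0   0   0   0   0   0   0   0
  1   0   0   0   0   0   0   0   4   4   4   4   4   4   4
  2   0   0   0   0   5   5   5   5   5   5   5   9   9   9
  3   0   0   0   0   5   5   5   5   5   7   7   9   9   9
  4   0   0   0   0   5   5   5   5   5   7   7   9   9   9
  5   0   0   0  11  11  11  11  16  16  16  16  16  18  18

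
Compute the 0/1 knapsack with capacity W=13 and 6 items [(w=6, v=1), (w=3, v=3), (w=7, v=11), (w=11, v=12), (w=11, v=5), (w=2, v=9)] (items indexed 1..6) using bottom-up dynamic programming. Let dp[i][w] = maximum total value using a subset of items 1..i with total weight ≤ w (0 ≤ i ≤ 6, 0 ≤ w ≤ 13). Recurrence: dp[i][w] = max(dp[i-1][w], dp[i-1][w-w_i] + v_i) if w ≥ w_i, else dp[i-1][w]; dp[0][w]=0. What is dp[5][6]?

i\w   0   1   2   3   4   5   6   7   8   9  10  11  12  13
  0   0   0   0   0   0   0   0   0   0   0   0   0   0   0
  1   0   0   0   0   0   0   1   1   1   1   1   1   1   1
  2   0   0   0   3   3   3   3   3   3   4   4   4   4   4
  3   0   0   0   3   3   3   3  11  11  11  14  14  14  14
  4   0   0   0   3   3   3   3  11  11  11  14  14  14  14
  5   0   0   0   3   3   3   3  11  11  11  14  14  14  14
  6   0   0   9   9   9  12  12  12  12  20  20  20  23  23

3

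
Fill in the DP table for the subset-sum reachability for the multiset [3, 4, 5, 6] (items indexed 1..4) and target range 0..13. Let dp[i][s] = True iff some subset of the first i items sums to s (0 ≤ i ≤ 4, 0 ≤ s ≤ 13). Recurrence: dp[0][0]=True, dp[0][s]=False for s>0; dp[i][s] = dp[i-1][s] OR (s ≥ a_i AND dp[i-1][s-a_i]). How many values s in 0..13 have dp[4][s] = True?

12

i\s   0   1   2   3   4   5   6   7   8   9  10  11  12  13
  0   T   F   F   F   F   F   F   F   F   F   F   F   F   F
  1   T   F   F   T   F   F   F   F   F   F   F   F   F   F
  2   T   F   F   T   T   F   F   T   F   F   F   F   F   F
  3   T   F   F   T   T   T   F   T   T   T   F   F   T   F
  4   T   F   F   T   T   T   T   T   T   T   T   T   T   T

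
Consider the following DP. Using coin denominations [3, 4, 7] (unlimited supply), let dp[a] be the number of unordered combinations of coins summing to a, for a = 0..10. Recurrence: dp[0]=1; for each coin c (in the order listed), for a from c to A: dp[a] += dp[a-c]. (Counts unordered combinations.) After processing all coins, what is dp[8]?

1

after  coin     0     1     2     3     4     5     6     7     8     9    10
          3     1     0     0     1     0     0     1     0     0     1     0
          4     1     0     0     1     1     0     1     1     1     1     1
          7     1     0     0     1     1     0     1     2     1     1     2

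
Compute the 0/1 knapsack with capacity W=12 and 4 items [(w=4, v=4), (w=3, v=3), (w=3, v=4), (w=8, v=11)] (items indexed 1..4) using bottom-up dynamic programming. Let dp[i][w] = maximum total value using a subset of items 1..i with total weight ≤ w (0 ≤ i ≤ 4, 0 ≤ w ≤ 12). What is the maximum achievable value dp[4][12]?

i\w   0   1   2   3   4   5   6   7   8   9  10  11  12
  0   0   0   0   0   0   0   0   0   0   0   0   0   0
  1   0   0   0   0   4   4   4   4   4   4   4   4   4
  2   0   0   0   3   4   4   4   7   7   7   7   7   7
  3   0   0   0   4   4   4   7   8   8   8  11  11  11
  4   0   0   0   4   4   4   7   8  11  11  11  15  15

15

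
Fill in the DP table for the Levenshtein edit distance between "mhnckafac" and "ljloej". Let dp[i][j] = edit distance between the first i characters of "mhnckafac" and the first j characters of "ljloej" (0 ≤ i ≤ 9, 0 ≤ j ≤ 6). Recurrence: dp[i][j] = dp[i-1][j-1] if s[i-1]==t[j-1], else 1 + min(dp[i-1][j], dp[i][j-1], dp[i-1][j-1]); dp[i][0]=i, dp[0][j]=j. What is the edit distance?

   ''  l  j  l  o  e  j
''  0  1  2  3  4  5  6
 m  1  1  2  3  4  5  6
 h  2  2  2  3  4  5  6
 n  3  3  3  3  4  5  6
 c  4  4  4  4  4  5  6
 k  5  5  5  5  5  5  6
 a  6  6  6  6  6  6  6
 f  7  7  7  7  7  7  7
 a  8  8  8  8  8  8  8
 c  9  9  9  9  9  9  9

9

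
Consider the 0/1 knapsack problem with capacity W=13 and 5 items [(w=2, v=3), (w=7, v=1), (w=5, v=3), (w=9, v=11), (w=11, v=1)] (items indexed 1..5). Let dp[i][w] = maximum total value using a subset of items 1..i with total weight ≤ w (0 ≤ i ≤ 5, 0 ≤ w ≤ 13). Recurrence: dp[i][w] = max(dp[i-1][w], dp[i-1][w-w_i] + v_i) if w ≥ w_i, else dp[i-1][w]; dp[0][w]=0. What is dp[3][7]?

6

i\w   0   1   2   3   4   5   6   7   8   9  10  11  12  13
  0   0   0   0   0   0   0   0   0   0   0   0   0   0   0
  1   0   0   3   3   3   3   3   3   3   3   3   3   3   3
  2   0   0   3   3   3   3   3   3   3   4   4   4   4   4
  3   0   0   3   3   3   3   3   6   6   6   6   6   6   6
  4   0   0   3   3   3   3   3   6   6  11  11  14  14  14
  5   0   0   3   3   3   3   3   6   6  11  11  14  14  14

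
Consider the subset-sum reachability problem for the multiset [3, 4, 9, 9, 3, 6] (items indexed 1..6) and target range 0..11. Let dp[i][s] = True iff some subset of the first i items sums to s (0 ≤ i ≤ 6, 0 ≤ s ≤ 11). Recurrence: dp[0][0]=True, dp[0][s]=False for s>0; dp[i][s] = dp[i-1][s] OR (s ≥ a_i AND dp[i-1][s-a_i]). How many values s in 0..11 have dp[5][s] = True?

i\s   0   1   2   3   4   5   6   7   8   9  10  11
  0   T   F   F   F   F   F   F   F   F   F   F   F
  1   T   F   F   T   F   F   F   F   F   F   F   F
  2   T   F   F   T   T   F   F   T   F   F   F   F
  3   T   F   F   T   T   F   F   T   F   T   F   F
  4   T   F   F   T   T   F   F   T   F   T   F   F
  5   T   F   F   T   T   F   T   T   F   T   T   F
  6   T   F   F   T   T   F   T   T   F   T   T   F

7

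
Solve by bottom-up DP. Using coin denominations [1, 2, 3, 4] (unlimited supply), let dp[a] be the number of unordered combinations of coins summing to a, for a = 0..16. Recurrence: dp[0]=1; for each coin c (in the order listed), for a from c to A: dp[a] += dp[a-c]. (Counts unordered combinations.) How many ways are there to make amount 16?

64

after  coin     0     1     2     3     4     5     6     7     8     9    10    11    12    13    14    15    16
          1     1     1     1     1     1     1     1     1     1     1     1     1     1     1     1     1     1
          2     1     1     2     2     3     3     4     4     5     5     6     6     7     7     8     8     9
          3     1     1     2     3     4     5     7     8    10    12    14    16    19    21    24    27    30
          4     1     1     2     3     5     6     9    11    15    18    23    27    34    39    47    54    64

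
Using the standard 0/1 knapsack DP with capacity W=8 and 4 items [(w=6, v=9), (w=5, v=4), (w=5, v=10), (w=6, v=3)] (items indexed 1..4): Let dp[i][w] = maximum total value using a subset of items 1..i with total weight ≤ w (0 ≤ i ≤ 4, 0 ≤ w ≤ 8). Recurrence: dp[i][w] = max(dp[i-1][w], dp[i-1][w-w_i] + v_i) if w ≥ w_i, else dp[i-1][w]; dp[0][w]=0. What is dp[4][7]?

10

i\w   0   1   2   3   4   5   6   7   8
  0   0   0   0   0   0   0   0   0   0
  1   0   0   0   0   0   0   9   9   9
  2   0   0   0   0   0   4   9   9   9
  3   0   0   0   0   0  10  10  10  10
  4   0   0   0   0   0  10  10  10  10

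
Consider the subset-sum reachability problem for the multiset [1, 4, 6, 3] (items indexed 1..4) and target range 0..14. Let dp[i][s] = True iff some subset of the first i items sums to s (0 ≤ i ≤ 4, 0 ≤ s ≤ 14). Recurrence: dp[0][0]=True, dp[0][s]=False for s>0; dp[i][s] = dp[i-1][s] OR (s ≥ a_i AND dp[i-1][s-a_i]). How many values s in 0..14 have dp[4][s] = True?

i\s   0   1   2   3   4   5   6   7   8   9  10  11  12  13  14
  0   T   F   F   F   F   F   F   F   F   F   F   F   F   F   F
  1   T   T   F   F   F   F   F   F   F   F   F   F   F   F   F
  2   T   T   F   F   T   T   F   F   F   F   F   F   F   F   F
  3   T   T   F   F   T   T   T   T   F   F   T   T   F   F   F
  4   T   T   F   T   T   T   T   T   T   T   T   T   F   T   T

13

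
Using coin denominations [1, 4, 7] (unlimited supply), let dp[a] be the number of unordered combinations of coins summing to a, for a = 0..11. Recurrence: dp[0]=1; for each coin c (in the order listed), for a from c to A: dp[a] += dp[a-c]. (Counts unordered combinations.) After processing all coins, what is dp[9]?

after  coin     0     1     2     3     4     5     6     7     8     9    10    11
          1     1     1     1     1     1     1     1     1     1     1     1     1
          4     1     1     1     1     2     2     2     2     3     3     3     3
          7     1     1     1     1     2     2     2     3     4     4     4     5

4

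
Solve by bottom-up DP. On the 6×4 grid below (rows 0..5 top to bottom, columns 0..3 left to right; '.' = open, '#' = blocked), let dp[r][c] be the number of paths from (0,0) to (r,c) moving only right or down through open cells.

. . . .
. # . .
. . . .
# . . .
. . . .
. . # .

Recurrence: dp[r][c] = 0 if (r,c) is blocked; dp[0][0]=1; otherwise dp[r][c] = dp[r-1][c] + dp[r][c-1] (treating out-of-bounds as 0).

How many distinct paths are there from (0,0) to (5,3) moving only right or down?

11

r\c   0   1   2   3
  0   1   1   1   1
  1   1   0   1   2
  2   1   1   2   4
  3   0   1   3   7
  4   0   1   4  11
  5   0   1   0  11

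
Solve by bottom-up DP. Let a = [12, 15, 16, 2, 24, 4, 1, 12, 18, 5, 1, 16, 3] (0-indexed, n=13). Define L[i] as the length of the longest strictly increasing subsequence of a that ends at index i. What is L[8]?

   i    0    1    2    3    4    5    6    7    8    9   10   11   12
a[i]   12   15   16    2   24    4    1   12   18    5    1   16    3
L[i]    1    2    3    1    4    2    1    3    4    3    1    4    2

4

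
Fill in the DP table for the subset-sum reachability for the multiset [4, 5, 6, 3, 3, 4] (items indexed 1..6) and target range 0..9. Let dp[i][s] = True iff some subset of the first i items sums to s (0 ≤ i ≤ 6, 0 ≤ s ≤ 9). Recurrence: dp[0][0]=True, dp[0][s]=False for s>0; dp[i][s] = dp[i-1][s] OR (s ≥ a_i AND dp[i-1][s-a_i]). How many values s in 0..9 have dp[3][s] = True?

i\s   0   1   2   3   4   5   6   7   8   9
  0   T   F   F   F   F   F   F   F   F   F
  1   T   F   F   F   T   F   F   F   F   F
  2   T   F   F   F   T   T   F   F   F   T
  3   T   F   F   F   T   T   T   F   F   T
  4   T   F   F   T   T   T   T   T   T   T
  5   T   F   F   T   T   T   T   T   T   T
  6   T   F   F   T   T   T   T   T   T   T

5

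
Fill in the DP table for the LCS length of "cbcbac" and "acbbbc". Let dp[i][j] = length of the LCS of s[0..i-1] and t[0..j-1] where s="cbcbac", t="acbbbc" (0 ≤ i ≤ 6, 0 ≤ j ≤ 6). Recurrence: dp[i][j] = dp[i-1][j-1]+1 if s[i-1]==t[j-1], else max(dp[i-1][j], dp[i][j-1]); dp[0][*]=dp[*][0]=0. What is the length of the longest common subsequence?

4

   ''  a  c  b  b  b  c
''  0  0  0  0  0  0  0
 c  0  0  1  1  1  1  1
 b  0  0  1  2  2  2  2
 c  0  0  1  2  2  2  3
 b  0  0  1  2  3  3  3
 a  0  1  1  2  3  3  3
 c  0  1  2  2  3  3  4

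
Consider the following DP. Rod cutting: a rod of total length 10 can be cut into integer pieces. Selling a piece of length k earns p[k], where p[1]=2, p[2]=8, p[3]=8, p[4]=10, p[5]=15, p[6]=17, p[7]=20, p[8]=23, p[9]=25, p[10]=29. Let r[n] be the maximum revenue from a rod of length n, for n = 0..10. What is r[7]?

   n    0    1    2    3    4    5    6    7    8    9   10
r[n]    0    2    8   10   16   18   24   26   32   34   40

26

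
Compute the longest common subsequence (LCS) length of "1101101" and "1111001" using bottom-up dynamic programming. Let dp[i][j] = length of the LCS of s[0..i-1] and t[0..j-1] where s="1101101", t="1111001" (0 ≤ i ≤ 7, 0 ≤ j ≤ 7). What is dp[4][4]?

   ''  1  1  1  1  0  0  1
''  0  0  0  0  0  0  0  0
 1  0  1  1  1  1  1  1  1
 1  0  1  2  2  2  2  2  2
 0  0  1  2  2  2  3  3  3
 1  0  1  2  3  3  3  3  4
 1  0  1  2  3  4  4  4  4
 0  0  1  2  3  4  5  5  5
 1  0  1  2  3  4  5  5  6

3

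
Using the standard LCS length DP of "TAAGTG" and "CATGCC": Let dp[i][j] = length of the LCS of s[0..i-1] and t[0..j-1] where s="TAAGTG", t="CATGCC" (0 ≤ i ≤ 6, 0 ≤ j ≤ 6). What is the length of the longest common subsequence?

3

   ''  C  A  T  G  C  C
''  0  0  0  0  0  0  0
 T  0  0  0  1  1  1  1
 A  0  0  1  1  1  1  1
 A  0  0  1  1  1  1  1
 G  0  0  1  1  2  2  2
 T  0  0  1  2  2  2  2
 G  0  0  1  2  3  3  3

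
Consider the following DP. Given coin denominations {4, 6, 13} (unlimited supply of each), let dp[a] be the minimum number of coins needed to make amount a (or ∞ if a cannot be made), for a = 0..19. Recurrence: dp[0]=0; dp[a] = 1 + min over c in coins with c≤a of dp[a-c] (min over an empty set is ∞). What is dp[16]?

 a  0  1  2  3  4  5  6  7  8  9 10 11 12 13 14 15 16 17 18 19
dp  0  -  -  -  1  -  1  -  2  -  2  -  2  1  3  -  3  2  3  2
(- denotes ∞ / unreachable)

3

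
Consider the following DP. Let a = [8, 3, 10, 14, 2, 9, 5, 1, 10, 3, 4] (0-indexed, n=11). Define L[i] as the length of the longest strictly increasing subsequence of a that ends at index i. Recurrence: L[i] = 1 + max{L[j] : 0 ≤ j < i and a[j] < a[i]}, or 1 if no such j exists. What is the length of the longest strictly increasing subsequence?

   i    0    1    2    3    4    5    6    7    8    9   10
a[i]    8    3   10   14    2    9    5    1   10    3    4
L[i]    1    1    2    3    1    2    2    1    3    2    3

3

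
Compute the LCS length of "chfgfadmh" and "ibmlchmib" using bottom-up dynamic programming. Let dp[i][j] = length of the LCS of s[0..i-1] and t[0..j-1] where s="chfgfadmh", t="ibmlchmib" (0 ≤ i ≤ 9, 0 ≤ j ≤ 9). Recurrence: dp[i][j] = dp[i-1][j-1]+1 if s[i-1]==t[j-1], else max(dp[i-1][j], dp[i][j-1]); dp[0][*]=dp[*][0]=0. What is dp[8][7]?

3

   ''  i  b  m  l  c  h  m  i  b
''  0  0  0  0  0  0  0  0  0  0
 c  0  0  0  0  0  1  1  1  1  1
 h  0  0  0  0  0  1  2  2  2  2
 f  0  0  0  0  0  1  2  2  2  2
 g  0  0  0  0  0  1  2  2  2  2
 f  0  0  0  0  0  1  2  2  2  2
 a  0  0  0  0  0  1  2  2  2  2
 d  0  0  0  0  0  1  2  2  2  2
 m  0  0  0  1  1  1  2  3  3  3
 h  0  0  0  1  1  1  2  3  3  3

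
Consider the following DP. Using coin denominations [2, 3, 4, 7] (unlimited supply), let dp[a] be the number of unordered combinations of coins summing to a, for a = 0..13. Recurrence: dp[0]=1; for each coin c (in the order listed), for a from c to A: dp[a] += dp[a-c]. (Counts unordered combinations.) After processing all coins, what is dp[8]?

4

after  coin     0     1     2     3     4     5     6     7     8     9    10    11    12    13
          2     1     0     1     0     1     0     1     0     1     0     1     0     1     0
          3     1     0     1     1     1     1     2     1     2     2     2     2     3     2
          4     1     0     1     1     2     1     3     2     4     3     5     4     7     5
          7     1     0     1     1     2     1     3     3     4     4     6     6     8     8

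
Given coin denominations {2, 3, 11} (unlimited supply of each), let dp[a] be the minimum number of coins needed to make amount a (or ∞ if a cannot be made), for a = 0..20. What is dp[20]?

4

 a  0  1  2  3  4  5  6  7  8  9 10 11 12 13 14 15 16 17 18 19 20
dp  0  -  1  1  2  2  2  3  3  3  4  1  4  2  2  3  3  3  4  4  4
(- denotes ∞ / unreachable)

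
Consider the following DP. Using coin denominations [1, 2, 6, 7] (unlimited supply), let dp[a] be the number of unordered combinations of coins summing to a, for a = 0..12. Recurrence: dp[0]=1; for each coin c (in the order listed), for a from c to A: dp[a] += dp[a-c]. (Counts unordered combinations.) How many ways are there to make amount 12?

15

after  coin     0     1     2     3     4     5     6     7     8     9    10    11    12
          1     1     1     1     1     1     1     1     1     1     1     1     1     1
          2     1     1     2     2     3     3     4     4     5     5     6     6     7
          6     1     1     2     2     3     3     5     5     7     7     9     9    12
          7     1     1     2     2     3     3     5     6     8     9    11    12    15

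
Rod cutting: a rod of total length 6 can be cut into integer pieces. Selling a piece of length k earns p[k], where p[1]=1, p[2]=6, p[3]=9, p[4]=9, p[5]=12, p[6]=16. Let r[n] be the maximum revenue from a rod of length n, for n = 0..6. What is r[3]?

9

   n    0    1    2    3    4    5    6
r[n]    0    1    6    9   12   15   18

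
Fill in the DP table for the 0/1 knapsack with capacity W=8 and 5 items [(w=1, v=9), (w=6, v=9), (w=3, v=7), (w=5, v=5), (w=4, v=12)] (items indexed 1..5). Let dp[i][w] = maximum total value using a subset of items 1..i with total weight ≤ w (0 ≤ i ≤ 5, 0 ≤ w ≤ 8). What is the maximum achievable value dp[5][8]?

i\w   0   1   2   3   4   5   6   7   8
  0   0   0   0   0   0   0   0   0   0
  1   0   9   9   9   9   9   9   9   9
  2   0   9   9   9   9   9   9  18  18
  3   0   9   9   9  16  16  16  18  18
  4   0   9   9   9  16  16  16  18  18
  5   0   9   9   9  16  21  21  21  28

28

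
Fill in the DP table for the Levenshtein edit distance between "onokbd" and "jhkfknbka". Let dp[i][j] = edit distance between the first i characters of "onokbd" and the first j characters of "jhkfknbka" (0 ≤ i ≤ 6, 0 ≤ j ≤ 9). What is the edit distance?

   ''  j  h  k  f  k  n  b  k  a
''  0  1  2  3  4  5  6  7  8  9
 o  1  1  2  3  4  5  6  7  8  9
 n  2  2  2  3  4  5  5  6  7  8
 o  3  3  3  3  4  5  6  6  7  8
 k  4  4  4  3  4  4  5  6  6  7
 b  5  5  5  4  4  5  5  5  6  7
 d  6  6  6  5  5  5  6  6  6  7

7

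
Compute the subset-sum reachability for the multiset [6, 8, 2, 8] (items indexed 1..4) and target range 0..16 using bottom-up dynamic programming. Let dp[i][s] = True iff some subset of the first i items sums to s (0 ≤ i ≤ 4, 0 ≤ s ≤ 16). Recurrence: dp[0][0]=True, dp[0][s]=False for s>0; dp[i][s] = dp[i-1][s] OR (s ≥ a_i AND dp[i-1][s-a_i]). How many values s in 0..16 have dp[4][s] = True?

i\s   0   1   2   3   4   5   6   7   8   9  10  11  12  13  14  15  16
  0   T   F   F   F   F   F   F   F   F   F   F   F   F   F   F   F   F
  1   T   F   F   F   F   F   T   F   F   F   F   F   F   F   F   F   F
  2   T   F   F   F   F   F   T   F   T   F   F   F   F   F   T   F   F
  3   T   F   T   F   F   F   T   F   T   F   T   F   F   F   T   F   T
  4   T   F   T   F   F   F   T   F   T   F   T   F   F   F   T   F   T

7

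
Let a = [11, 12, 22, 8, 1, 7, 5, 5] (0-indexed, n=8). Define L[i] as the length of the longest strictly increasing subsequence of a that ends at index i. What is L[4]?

   i    0    1    2    3    4    5    6    7
a[i]   11   12   22    8    1    7    5    5
L[i]    1    2    3    1    1    2    2    2

1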